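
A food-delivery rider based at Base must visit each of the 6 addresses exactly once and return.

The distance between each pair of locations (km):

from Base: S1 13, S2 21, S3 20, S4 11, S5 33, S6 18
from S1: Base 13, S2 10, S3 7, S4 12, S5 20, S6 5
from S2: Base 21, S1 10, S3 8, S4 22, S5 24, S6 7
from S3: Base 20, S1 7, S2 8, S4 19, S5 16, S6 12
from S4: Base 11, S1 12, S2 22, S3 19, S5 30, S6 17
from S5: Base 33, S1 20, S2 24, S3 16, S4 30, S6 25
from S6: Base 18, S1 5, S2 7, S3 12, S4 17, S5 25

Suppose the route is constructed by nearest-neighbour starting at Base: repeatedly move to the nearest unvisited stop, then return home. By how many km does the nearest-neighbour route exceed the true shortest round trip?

From Base: S4=11, S1=13, S6=18, S3=20, S2=21, S5=33 → choose S4 (11).
From S4: S1=12, S6=17, S3=19, S2=22, S5=30 → choose S1 (12).
From S1: S6=5, S3=7, S2=10, S5=20 → choose S6 (5).
From S6: S2=7, S3=12, S5=25 → choose S2 (7).
From S2: S3=8, S5=24 → choose S3 (8).
From S3: S5=16 → choose S5 (16).
NN route Base → S4 → S1 → S6 → S2 → S3 → S5 → Base costs 92.
Optimal: Base → S1 → S6 → S2 → S3 → S5 → S4 → Base costs 90 (by enumerating all 360 distinct tours).
Excess = 92 − 90 = 2.

The nearest-neighbour route is 2 km longer than optimal.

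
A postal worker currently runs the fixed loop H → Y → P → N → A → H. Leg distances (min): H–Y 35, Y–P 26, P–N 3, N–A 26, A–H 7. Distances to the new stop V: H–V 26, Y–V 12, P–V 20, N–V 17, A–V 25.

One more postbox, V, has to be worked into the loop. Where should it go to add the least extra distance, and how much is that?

Adding 3 min by placing V on the H–Y leg.

Insertion cost between consecutive stops i–j is d(i,V) + d(V,j) − d(i,j):
  between H and Y: 26 + 12 − 35 = 3
  between Y and P: 12 + 20 − 26 = 6
  between P and N: 20 + 17 − 3 = 34
  between N and A: 17 + 25 − 26 = 16
  between A and H: 25 + 26 − 7 = 44
Cheapest insertion is between H and Y, adding 3.
New total = 97 + 3 = 100.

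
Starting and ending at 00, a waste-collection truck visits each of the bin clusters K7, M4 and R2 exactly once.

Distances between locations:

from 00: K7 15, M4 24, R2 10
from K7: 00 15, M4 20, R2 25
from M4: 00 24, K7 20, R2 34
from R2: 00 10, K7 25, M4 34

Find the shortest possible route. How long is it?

79 — the shortest possible round trip.

00 → K7 → M4 → R2 → 00: 15+20+34+10 = 79
00 → K7 → R2 → M4 → 00: 15+25+34+24 = 98
00 → M4 → K7 → R2 → 00: 24+20+25+10 = 79
The minimum is 79.
One optimal route: 00 → K7 → M4 → R2 → 00 (or its reverse).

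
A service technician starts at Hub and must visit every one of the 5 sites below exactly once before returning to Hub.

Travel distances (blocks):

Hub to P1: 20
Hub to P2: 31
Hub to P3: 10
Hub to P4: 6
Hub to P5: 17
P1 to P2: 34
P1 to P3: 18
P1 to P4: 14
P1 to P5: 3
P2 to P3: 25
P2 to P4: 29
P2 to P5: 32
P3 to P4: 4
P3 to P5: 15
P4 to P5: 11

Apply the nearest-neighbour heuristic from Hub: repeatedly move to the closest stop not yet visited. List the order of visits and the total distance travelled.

93 blocks along Hub → P4 → P3 → P5 → P1 → P2 → Hub.

From Hub: distances to unvisited — P4=6, P3=10, P5=17, P1=20, P2=31. Nearest is P4 (6).
From P4: distances to unvisited — P3=4, P5=11, P1=14, P2=29. Nearest is P3 (4).
From P3: distances to unvisited — P5=15, P1=18, P2=25. Nearest is P5 (15).
From P5: distances to unvisited — P1=3, P2=32. Nearest is P1 (3).
From P1: distances to unvisited — P2=34. Nearest is P2 (34).
Return P2→Hub: 31.
Total = 6 + 4 + 15 + 3 + 34 + 31 = 93.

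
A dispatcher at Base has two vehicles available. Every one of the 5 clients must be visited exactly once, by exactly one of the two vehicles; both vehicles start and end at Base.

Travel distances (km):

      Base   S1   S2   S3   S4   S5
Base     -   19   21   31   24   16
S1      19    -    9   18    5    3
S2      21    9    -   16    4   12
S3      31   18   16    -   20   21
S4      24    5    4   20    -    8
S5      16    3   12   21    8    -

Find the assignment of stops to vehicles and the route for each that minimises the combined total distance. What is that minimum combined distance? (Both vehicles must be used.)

There are 2^4 − 1 = 15 ways to divide the 5 stops into two non-empty groups. For each, the best each vehicle can do is its own shortest tour through its group:
  {S1} + {S2, S3, S4, S5}: 38 + 75 = 113
  {S2} + {S1, S3, S4, S5}: 42 + 75 = 117
  {S1, S2} + {S3, S4, S5}: 49 + 75 = 124
  {S3} + {S1, S2, S4, S5}: 62 + 49 = 111
  {S1, S3} + {S2, S4, S5}: 68 + 49 = 117
  {S2, S3} + {S1, S4, S5}: 68 + 48 = 116
  … (15 splits in total)
  {S1, S2, S3, S4} + {S5}: 75 + 32 = 107  ← best
Best: vehicle 1 Base → S1 → S4 → S2 → S3 → Base = 75; vehicle 2 Base → S5 → Base = 32; combined 107.

107 km — the smallest possible combined total.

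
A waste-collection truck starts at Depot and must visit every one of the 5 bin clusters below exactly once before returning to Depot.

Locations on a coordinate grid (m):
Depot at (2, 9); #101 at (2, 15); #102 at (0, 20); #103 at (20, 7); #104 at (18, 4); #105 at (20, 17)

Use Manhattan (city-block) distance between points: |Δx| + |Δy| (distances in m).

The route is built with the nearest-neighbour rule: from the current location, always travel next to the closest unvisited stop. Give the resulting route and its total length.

Nearest-neighbour total = 72 m; route Depot → #101 → #102 → #105 → #103 → #104 → Depot.

Depot → [#101:6 / #102:13 / #103:20 / #104:21 / #105:26] → #101 (6)
#101 → [#102:7 / #105:20 / #103:26 / #104:27] → #102 (7)
#102 → [#105:23 / #103:33 / #104:34] → #105 (23)
#105 → [#103:10 / #104:15] → #103 (10)
#103 → [#104:5] → #104 (5)
Return #104→Depot: 21.
Total = 6 + 7 + 23 + 10 + 5 + 21 = 72.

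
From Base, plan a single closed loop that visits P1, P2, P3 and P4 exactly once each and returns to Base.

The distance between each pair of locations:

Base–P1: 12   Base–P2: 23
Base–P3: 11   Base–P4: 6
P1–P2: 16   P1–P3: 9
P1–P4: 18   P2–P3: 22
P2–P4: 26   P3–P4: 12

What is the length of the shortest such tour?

There are 12 distinct closed tours to check (reversals are equivalent).
Base → P1 → P2 → P3 → P4 → Base: 12+16+22+12+6 = 68
Base → P1 → P2 → P4 → P3 → Base: 12+16+26+12+11 = 77
Base → P1 → P3 → P2 → P4 → Base: 12+9+22+26+6 = 75
Base → P1 → P3 → P4 → P2 → Base: 12+9+12+26+23 = 82
Base → P1 → P4 → P2 → P3 → Base: 12+18+26+22+11 = 89
Base → P1 → P4 → P3 → P2 → Base: 12+18+12+22+23 = 87
Base → P2 → P1 → P3 → P4 → Base: 23+16+9+12+6 = 66
Base → P2 → P1 → P4 → P3 → Base: 23+16+18+12+11 = 80
Base → P2 → P3 → P1 → P4 → Base: 23+22+9+18+6 = 78
Base → P2 → P4 → P1 → P3 → Base: 23+26+18+9+11 = 87
Base → P3 → P1 → P2 → P4 → Base: 11+9+16+26+6 = 68
Base → P3 → P2 → P1 → P4 → Base: 11+22+16+18+6 = 73
The minimum is 66.
One optimal route: Base → P2 → P1 → P3 → P4 → Base (or its reverse).

66 — the shortest possible round trip.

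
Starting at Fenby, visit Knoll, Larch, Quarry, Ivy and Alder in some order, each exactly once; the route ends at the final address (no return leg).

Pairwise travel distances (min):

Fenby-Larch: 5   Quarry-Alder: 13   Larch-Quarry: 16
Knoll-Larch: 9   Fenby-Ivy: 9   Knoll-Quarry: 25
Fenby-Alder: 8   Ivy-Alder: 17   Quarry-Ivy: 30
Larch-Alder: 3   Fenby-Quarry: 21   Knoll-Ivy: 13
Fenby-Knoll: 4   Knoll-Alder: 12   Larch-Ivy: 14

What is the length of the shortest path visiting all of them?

Minimum one-way distance = 47 min.

There are 5! = 120 possible orderings.
Fenby → Knoll → Larch → Quarry → Ivy → Alder: 4+9+16+30+17 = 76
Fenby → Knoll → Larch → Quarry → Alder → Ivy: 4+9+16+13+17 = 59
Fenby → Knoll → Larch → Ivy → Quarry → Alder: 4+9+14+30+13 = 70
Fenby → Knoll → Larch → Ivy → Alder → Quarry: 4+9+14+17+13 = 57
Fenby → Knoll → Larch → Alder → Quarry → Ivy: 4+9+3+13+30 = 59
Fenby → Knoll → Larch → Alder → Ivy → Quarry: 4+9+3+17+30 = 63
Fenby → Knoll → Quarry → Larch → Ivy → Alder: 4+25+16+14+17 = 76
Fenby → Knoll → Quarry → Larch → Alder → Ivy: 4+25+16+3+17 = 65
Fenby → Knoll → Quarry → Ivy → Larch → Alder: 4+25+30+14+3 = 76
Fenby → Knoll → Quarry → Ivy → Alder → Larch: 4+25+30+17+3 = 79
Fenby → Knoll → Quarry → Alder → Larch → Ivy: 4+25+13+3+14 = 59
Fenby → Knoll → Quarry → Alder → Ivy → Larch: 4+25+13+17+14 = 73
Fenby → Knoll → Ivy → Larch → Quarry → Alder: 4+13+14+16+13 = 60
Fenby → Knoll → Ivy → Larch → Alder → Quarry: 4+13+14+3+13 = 47
… (106 more)
The minimum is 47.
One shortest path: Fenby → Knoll → Ivy → Larch → Alder → Quarry.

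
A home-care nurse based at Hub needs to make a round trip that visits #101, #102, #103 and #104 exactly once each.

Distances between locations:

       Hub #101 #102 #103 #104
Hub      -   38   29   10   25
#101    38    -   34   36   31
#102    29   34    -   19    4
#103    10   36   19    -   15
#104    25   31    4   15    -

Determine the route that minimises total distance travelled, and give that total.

Shortest round trip = 101.

With 4 stops there are 4!/2 = 12 distinct round trips (a route and its reverse cost the same).
Hub-#101-#102-#103-#104-Hub: 38+34+19+15+25 = 131
Hub-#101-#102-#104-#103-Hub: 38+34+4+15+10 = 101
Hub-#101-#103-#102-#104-Hub: 38+36+19+4+25 = 122
Hub-#101-#103-#104-#102-Hub: 38+36+15+4+29 = 122
Hub-#101-#104-#102-#103-Hub: 38+31+4+19+10 = 102
Hub-#101-#104-#103-#102-Hub: 38+31+15+19+29 = 132
Hub-#102-#101-#103-#104-Hub: 29+34+36+15+25 = 139
Hub-#102-#101-#104-#103-Hub: 29+34+31+15+10 = 119
Hub-#102-#103-#101-#104-Hub: 29+19+36+31+25 = 140
Hub-#102-#104-#101-#103-Hub: 29+4+31+36+10 = 110
Hub-#103-#101-#102-#104-Hub: 10+36+34+4+25 = 109
Hub-#103-#102-#101-#104-Hub: 10+19+34+31+25 = 119
The minimum is 101.
One optimal route: Hub → #101 → #102 → #104 → #103 → Hub (or its reverse).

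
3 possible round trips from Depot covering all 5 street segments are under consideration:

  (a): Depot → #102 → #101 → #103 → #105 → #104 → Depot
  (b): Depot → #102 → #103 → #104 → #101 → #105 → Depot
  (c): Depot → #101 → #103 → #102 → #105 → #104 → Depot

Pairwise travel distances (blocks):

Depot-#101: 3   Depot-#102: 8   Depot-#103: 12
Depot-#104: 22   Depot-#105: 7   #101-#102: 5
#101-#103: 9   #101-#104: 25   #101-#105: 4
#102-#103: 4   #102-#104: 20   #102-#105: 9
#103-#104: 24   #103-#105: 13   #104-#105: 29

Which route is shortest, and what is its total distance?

Shortest is (b), total 72 blocks.

(a): 8 + 5 + 9 + 13 + 29 + 22 = 86
(b): 8 + 4 + 24 + 25 + 4 + 7 = 72
(c): 3 + 9 + 4 + 9 + 29 + 22 = 76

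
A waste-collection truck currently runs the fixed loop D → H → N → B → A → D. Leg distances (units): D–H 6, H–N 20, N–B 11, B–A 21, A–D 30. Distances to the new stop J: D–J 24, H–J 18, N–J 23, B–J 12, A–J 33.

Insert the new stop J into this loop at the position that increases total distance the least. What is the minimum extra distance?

Adding 21 by placing J on the H–N leg.

Insertion cost between consecutive stops i–j is d(i,J) + d(J,j) − d(i,j):
  between D and H: 24 + 18 − 6 = 36
  between H and N: 18 + 23 − 20 = 21
  between N and B: 23 + 12 − 11 = 24
  between B and A: 12 + 33 − 21 = 24
  between A and D: 33 + 24 − 30 = 27
Cheapest insertion is between H and N, adding 21.
New total = 88 + 21 = 109.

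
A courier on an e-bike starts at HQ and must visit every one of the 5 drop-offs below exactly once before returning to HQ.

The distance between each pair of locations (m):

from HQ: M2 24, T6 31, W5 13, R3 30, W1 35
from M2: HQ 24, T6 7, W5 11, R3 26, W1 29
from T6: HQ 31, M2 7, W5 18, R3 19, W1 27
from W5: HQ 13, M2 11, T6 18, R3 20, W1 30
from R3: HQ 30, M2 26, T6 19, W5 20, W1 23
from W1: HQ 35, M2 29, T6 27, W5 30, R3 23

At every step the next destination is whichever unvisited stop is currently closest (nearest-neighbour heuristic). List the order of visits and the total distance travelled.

108 m along HQ → W5 → M2 → T6 → R3 → W1 → HQ.

HQ → [W5:13 / M2:24 / R3:30 / T6:31 / W1:35] → W5 (13)
W5 → [M2:11 / T6:18 / R3:20 / W1:30] → M2 (11)
M2 → [T6:7 / R3:26 / W1:29] → T6 (7)
T6 → [R3:19 / W1:27] → R3 (19)
R3 → [W1:23] → W1 (23)
Return W1→HQ: 35.
Total = 13 + 11 + 7 + 19 + 23 + 35 = 108.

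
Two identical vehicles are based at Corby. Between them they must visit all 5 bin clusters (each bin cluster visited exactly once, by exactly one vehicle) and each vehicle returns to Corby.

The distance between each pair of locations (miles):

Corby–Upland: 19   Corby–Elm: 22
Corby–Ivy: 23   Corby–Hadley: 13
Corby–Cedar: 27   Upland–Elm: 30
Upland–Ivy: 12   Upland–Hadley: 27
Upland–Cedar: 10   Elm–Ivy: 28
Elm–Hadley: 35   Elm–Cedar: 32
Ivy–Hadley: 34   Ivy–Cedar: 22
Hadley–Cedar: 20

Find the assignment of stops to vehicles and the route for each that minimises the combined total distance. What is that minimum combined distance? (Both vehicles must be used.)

Minimum combined distance: 122 miles.

Try each way of splitting the stops between the two vehicles (each non-empty) and, for each split, find the best tour for each vehicle:
  {Upland} + {Elm, Ivy, Hadley, Cedar}: 38 + 105 = 143
  {Elm} + {Upland, Ivy, Hadley, Cedar}: 44 + 78 = 122
  {Upland, Elm} + {Ivy, Hadley, Cedar}: 71 + 78 = 149
  {Ivy} + {Upland, Elm, Hadley, Cedar}: 46 + 95 = 141
  {Upland, Ivy} + {Elm, Hadley, Cedar}: 54 + 87 = 141
  {Elm, Ivy} + {Upland, Hadley, Cedar}: 73 + 62 = 135
  … (15 splits in total)
Best: vehicle 1 Corby → Elm → Corby = 44; vehicle 2 Corby → Ivy → Upland → Cedar → Hadley → Corby = 78; combined 122.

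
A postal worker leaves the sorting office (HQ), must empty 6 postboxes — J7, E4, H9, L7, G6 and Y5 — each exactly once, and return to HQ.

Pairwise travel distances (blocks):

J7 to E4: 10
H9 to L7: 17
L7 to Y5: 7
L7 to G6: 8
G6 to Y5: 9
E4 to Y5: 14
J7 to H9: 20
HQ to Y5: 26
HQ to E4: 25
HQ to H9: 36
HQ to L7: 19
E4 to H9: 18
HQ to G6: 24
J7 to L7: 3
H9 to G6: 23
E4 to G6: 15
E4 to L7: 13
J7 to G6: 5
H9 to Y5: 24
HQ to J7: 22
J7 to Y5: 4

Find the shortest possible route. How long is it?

With 6 stops there are 6!/2 = 360 distinct round trips (a route and its reverse cost the same).
HQ → J7 → E4 → H9 → L7 → G6 → Y5 → HQ: 22+10+18+17+8+9+26 = 110
HQ → J7 → E4 → H9 → L7 → Y5 → G6 → HQ: 22+10+18+17+7+9+24 = 107
HQ → J7 → E4 → H9 → G6 → L7 → Y5 → HQ: 22+10+18+23+8+7+26 = 114
HQ → J7 → E4 → H9 → G6 → Y5 → L7 → HQ: 22+10+18+23+9+7+19 = 108
HQ → J7 → E4 → H9 → Y5 → L7 → G6 → HQ: 22+10+18+24+7+8+24 = 113
HQ → J7 → E4 → H9 → Y5 → G6 → L7 → HQ: 22+10+18+24+9+8+19 = 110
HQ → J7 → E4 → L7 → H9 → G6 → Y5 → HQ: 22+10+13+17+23+9+26 = 120
HQ → J7 → E4 → L7 → H9 → Y5 → G6 → HQ: 22+10+13+17+24+9+24 = 119
… (352 more)
HQ → E4 → H9 → L7 → J7 → Y5 → G6 → HQ: 25+18+17+3+4+9+24 = 100  ← best
The minimum is 100.
One optimal route: HQ → E4 → H9 → L7 → J7 → Y5 → G6 → HQ (or its reverse).

100 blocks — the shortest possible round trip.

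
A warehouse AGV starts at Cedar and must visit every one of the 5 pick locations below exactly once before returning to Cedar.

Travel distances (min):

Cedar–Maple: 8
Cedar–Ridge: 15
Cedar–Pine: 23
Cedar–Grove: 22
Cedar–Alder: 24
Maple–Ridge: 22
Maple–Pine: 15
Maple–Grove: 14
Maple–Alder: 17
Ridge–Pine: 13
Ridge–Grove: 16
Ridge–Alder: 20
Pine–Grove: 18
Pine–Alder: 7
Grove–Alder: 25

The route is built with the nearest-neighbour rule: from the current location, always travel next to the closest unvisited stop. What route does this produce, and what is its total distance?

Total distance 82 min via the nearest-neighbour route Cedar → Maple → Grove → Ridge → Pine → Alder → Cedar.

At Cedar the remaining stops are Maple 8, Ridge 15, Grove 22, Pine 23, Alder 24; go to Maple.
At Maple the remaining stops are Grove 14, Pine 15, Alder 17, Ridge 22; go to Grove.
At Grove the remaining stops are Ridge 16, Pine 18, Alder 25; go to Ridge.
At Ridge the remaining stops are Pine 13, Alder 20; go to Pine.
At Pine the remaining stops are Alder 7; go to Alder.
Return Alder→Cedar: 24.
Total = 8 + 14 + 16 + 13 + 7 + 24 = 82.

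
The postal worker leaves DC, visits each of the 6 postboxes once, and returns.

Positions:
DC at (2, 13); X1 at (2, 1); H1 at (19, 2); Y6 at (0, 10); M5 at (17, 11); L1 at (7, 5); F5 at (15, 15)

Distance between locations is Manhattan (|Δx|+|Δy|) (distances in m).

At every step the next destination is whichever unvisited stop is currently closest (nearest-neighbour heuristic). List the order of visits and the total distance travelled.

Nearest-neighbour total = 72 m; route DC → Y6 → X1 → L1 → H1 → M5 → F5 → DC.

At DC the remaining stops are Y6 5, X1 12, L1 13, F5 15, M5 17, H1 28; go to Y6.
At Y6 the remaining stops are X1 11, L1 12, M5 18, F5 20, H1 27; go to X1.
At X1 the remaining stops are L1 9, H1 18, M5 25, F5 27; go to L1.
At L1 the remaining stops are H1 15, M5 16, F5 18; go to H1.
At H1 the remaining stops are M5 11, F5 17; go to M5.
At M5 the remaining stops are F5 6; go to F5.
Return F5→DC: 15.
Total = 5 + 11 + 9 + 15 + 11 + 6 + 15 = 72.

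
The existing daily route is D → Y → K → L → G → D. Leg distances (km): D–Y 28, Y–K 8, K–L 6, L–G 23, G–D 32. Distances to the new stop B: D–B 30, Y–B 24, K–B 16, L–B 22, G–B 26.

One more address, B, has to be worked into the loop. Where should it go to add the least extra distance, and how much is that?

Insertion cost between consecutive stops i–j is d(i,B) + d(B,j) − d(i,j):
  between D and Y: 30 + 24 − 28 = 26
  between Y and K: 24 + 16 − 8 = 32
  between K and L: 16 + 22 − 6 = 32
  between L and G: 22 + 26 − 23 = 25
  between G and D: 26 + 30 − 32 = 24
Cheapest insertion is between G and D, adding 24.
New total = 97 + 24 = 121.

+24 km — insert B between G and D.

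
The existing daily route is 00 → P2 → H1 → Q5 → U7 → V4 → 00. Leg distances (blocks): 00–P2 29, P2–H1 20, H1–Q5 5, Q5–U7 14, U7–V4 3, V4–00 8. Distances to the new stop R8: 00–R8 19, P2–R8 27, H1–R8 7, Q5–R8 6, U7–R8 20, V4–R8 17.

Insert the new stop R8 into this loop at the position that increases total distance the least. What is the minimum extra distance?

Insertion cost between consecutive stops i–j is d(i,R8) + d(R8,j) − d(i,j):
  between 00 and P2: 19 + 27 − 29 = 17
  between P2 and H1: 27 + 7 − 20 = 14
  between H1 and Q5: 7 + 6 − 5 = 8
  between Q5 and U7: 6 + 20 − 14 = 12
  between U7 and V4: 20 + 17 − 3 = 34
  between V4 and 00: 17 + 19 − 8 = 28
Cheapest insertion is between H1 and Q5, adding 8.
New total = 79 + 8 = 87.

Adding 8 blocks by placing R8 on the H1–Q5 leg.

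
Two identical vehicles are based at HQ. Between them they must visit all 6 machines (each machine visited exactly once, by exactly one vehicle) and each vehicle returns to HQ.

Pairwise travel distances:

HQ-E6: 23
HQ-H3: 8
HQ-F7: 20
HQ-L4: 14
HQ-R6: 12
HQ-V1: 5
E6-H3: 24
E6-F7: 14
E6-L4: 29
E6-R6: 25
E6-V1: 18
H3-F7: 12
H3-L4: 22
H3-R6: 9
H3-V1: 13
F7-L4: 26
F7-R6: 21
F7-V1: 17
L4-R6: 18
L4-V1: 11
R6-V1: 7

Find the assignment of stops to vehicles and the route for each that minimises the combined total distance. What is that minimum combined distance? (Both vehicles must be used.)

98 — the smallest possible combined total.

There are 2^5 − 1 = 31 ways to divide the 6 stops into two non-empty groups. For each, the best each vehicle can do is its own shortest tour through its group:
  {E6} + {H3, F7, L4, R6, V1}: 46 + 73 = 119
  {H3} + {E6, F7, L4, R6, V1}: 16 + 90 = 106
  {E6, H3} + {F7, L4, R6, V1}: 55 + 73 = 128
  {F7} + {E6, H3, L4, R6, V1}: 40 + 85 = 125
  {E6, F7} + {H3, L4, R6, V1}: 57 + 49 = 106
  {H3, F7} + {E6, L4, R6, V1}: 40 + 80 = 120
  … (31 splits in total)
  {L4} + {E6, H3, F7, R6, V1}: 28 + 70 = 98  ← best
Best: vehicle 1 HQ → L4 → HQ = 28; vehicle 2 HQ → E6 → F7 → H3 → R6 → V1 → HQ = 70; combined 98.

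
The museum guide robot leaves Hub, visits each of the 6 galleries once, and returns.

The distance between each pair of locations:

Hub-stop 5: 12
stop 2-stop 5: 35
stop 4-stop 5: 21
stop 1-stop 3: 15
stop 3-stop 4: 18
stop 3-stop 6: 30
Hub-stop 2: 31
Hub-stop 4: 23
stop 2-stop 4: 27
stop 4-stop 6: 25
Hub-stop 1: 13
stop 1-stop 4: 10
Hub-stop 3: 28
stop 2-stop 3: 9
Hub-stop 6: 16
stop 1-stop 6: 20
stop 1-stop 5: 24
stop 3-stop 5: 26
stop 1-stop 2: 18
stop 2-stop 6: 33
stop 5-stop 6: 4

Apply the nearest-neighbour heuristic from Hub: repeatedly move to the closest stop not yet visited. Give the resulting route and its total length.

From Hub: distances to unvisited — stop 5=12, stop 1=13, stop 6=16, stop 4=23, stop 3=28, stop 2=31. Nearest is stop 5 (12).
From stop 5: distances to unvisited — stop 6=4, stop 4=21, stop 1=24, stop 3=26, stop 2=35. Nearest is stop 6 (4).
From stop 6: distances to unvisited — stop 1=20, stop 4=25, stop 3=30, stop 2=33. Nearest is stop 1 (20).
From stop 1: distances to unvisited — stop 4=10, stop 3=15, stop 2=18. Nearest is stop 4 (10).
From stop 4: distances to unvisited — stop 3=18, stop 2=27. Nearest is stop 3 (18).
From stop 3: distances to unvisited — stop 2=9. Nearest is stop 2 (9).
Return stop 2→Hub: 31.
Total = 12 + 4 + 20 + 10 + 18 + 9 + 31 = 104.

Total distance 104 via the nearest-neighbour route Hub → stop 5 → stop 6 → stop 1 → stop 4 → stop 3 → stop 2 → Hub.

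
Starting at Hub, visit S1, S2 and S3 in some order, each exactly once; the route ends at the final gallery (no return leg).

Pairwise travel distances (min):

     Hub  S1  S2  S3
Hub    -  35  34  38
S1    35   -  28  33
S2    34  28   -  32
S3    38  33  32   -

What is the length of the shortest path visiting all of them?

Minimum one-way distance = 95 min.

There are 3! = 6 possible orderings.
Hub - S1 - S2 - S3: 35+28+32 = 95
Hub - S1 - S3 - S2: 35+33+32 = 100
Hub - S2 - S1 - S3: 34+28+33 = 95
Hub - S2 - S3 - S1: 34+32+33 = 99
Hub - S3 - S1 - S2: 38+33+28 = 99
Hub - S3 - S2 - S1: 38+32+28 = 98
The minimum is 95.
One shortest path: Hub → S1 → S2 → S3.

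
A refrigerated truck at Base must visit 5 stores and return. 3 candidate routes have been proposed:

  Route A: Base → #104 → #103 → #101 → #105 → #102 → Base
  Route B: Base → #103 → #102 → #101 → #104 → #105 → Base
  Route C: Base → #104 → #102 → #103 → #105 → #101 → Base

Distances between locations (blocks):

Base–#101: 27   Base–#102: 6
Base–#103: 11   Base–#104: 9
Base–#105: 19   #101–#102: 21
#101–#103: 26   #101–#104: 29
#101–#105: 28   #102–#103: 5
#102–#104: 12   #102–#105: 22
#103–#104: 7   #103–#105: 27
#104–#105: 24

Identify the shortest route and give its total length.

Route A: 9 + 7 + 26 + 28 + 22 + 6 = 98
Route B: 11 + 5 + 21 + 29 + 24 + 19 = 109
Route C: 9 + 12 + 5 + 27 + 28 + 27 = 108

98 blocks — Route A is the shortest.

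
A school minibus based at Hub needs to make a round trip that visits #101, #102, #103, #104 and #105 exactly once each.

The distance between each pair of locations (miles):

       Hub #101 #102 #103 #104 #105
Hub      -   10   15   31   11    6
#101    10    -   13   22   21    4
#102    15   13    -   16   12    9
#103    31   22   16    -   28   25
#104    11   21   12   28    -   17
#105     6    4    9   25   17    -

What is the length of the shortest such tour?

Shortest round trip = 71 miles.

Hub → #101 → #102 → #103 → #104 → #105 → Hub: 10+13+16+28+17+6 = 90
Hub → #101 → #102 → #103 → #105 → #104 → Hub: 10+13+16+25+17+11 = 92
Hub → #101 → #102 → #104 → #103 → #105 → Hub: 10+13+12+28+25+6 = 94
Hub → #101 → #102 → #104 → #105 → #103 → Hub: 10+13+12+17+25+31 = 108
Hub → #101 → #102 → #105 → #103 → #104 → Hub: 10+13+9+25+28+11 = 96
Hub → #101 → #102 → #105 → #104 → #103 → Hub: 10+13+9+17+28+31 = 108
Hub → #101 → #103 → #102 → #104 → #105 → Hub: 10+22+16+12+17+6 = 83
Hub → #101 → #103 → #102 → #105 → #104 → Hub: 10+22+16+9+17+11 = 85
Hub → #101 → #103 → #104 → #102 → #105 → Hub: 10+22+28+12+9+6 = 87
Hub → #101 → #103 → #104 → #105 → #102 → Hub: 10+22+28+17+9+15 = 101
Hub → #101 → #103 → #105 → #102 → #104 → Hub: 10+22+25+9+12+11 = 89
Hub → #101 → #103 → #105 → #104 → #102 → Hub: 10+22+25+17+12+15 = 101
Hub → #101 → #104 → #102 → #103 → #105 → Hub: 10+21+12+16+25+6 = 90
Hub → #101 → #104 → #102 → #105 → #103 → Hub: 10+21+12+9+25+31 = 108
… (46 more)
Hub → #104 → #102 → #103 → #101 → #105 → Hub: 11+12+16+22+4+6 = 71  ← best
The minimum is 71.
One optimal route: Hub → #104 → #102 → #103 → #101 → #105 → Hub (or its reverse).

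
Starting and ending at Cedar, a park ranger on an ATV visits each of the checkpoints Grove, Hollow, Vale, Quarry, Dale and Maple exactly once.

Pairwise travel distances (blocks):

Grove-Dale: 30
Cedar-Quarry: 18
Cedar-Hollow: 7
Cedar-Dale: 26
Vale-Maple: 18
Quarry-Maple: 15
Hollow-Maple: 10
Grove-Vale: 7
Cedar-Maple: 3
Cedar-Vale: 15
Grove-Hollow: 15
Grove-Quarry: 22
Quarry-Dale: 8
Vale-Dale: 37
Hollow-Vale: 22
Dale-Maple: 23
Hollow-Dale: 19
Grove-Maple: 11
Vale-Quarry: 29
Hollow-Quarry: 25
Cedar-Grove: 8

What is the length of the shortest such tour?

Minimum total distance: 82 blocks.

With 6 stops there are 6!/2 = 360 distinct round trips (a route and its reverse cost the same).
Cedar-Grove-Hollow-Vale-Quarry-Dale-Maple-Cedar: 8+15+22+29+8+23+3 = 108
Cedar-Grove-Hollow-Vale-Quarry-Maple-Dale-Cedar: 8+15+22+29+15+23+26 = 138
Cedar-Grove-Hollow-Vale-Dale-Quarry-Maple-Cedar: 8+15+22+37+8+15+3 = 108
Cedar-Grove-Hollow-Vale-Dale-Maple-Quarry-Cedar: 8+15+22+37+23+15+18 = 138
Cedar-Grove-Hollow-Vale-Maple-Quarry-Dale-Cedar: 8+15+22+18+15+8+26 = 112
Cedar-Grove-Hollow-Vale-Maple-Dale-Quarry-Cedar: 8+15+22+18+23+8+18 = 112
Cedar-Grove-Hollow-Quarry-Vale-Dale-Maple-Cedar: 8+15+25+29+37+23+3 = 140
Cedar-Grove-Hollow-Quarry-Vale-Maple-Dale-Cedar: 8+15+25+29+18+23+26 = 144
… (352 more)
Cedar-Grove-Vale-Hollow-Dale-Quarry-Maple-Cedar: 8+7+22+19+8+15+3 = 82  ← best
The minimum is 82.
One optimal route: Cedar → Grove → Vale → Hollow → Dale → Quarry → Maple → Cedar (or its reverse).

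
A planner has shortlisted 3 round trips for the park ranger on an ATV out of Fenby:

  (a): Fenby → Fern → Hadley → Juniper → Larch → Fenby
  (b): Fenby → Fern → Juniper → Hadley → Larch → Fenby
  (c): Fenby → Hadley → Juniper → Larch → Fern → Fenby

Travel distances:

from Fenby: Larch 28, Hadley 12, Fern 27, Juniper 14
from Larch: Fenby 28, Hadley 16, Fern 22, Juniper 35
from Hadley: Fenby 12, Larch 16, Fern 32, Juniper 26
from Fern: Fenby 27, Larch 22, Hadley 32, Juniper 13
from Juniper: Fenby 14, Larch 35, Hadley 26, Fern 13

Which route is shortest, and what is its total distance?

(a): 27 + 32 + 26 + 35 + 28 = 148
(b): 27 + 13 + 26 + 16 + 28 = 110
(c): 12 + 26 + 35 + 22 + 27 = 122

Shortest is (b), total 110.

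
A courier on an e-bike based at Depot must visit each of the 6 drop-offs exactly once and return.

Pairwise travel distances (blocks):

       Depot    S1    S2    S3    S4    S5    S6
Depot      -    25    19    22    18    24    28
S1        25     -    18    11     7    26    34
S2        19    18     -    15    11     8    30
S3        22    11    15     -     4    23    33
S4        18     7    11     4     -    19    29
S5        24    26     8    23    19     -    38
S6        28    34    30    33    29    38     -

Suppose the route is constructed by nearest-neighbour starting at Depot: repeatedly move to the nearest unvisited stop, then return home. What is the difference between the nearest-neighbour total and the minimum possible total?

Depot: S4=18, S2=19, S3=22, S5=24, S1=25, S6=28 ⇒ S4
S4: S3=4, S1=7, S2=11, S5=19, S6=29 ⇒ S3
S3: S1=11, S2=15, S5=23, S6=33 ⇒ S1
S1: S2=18, S5=26, S6=34 ⇒ S2
S2: S5=8, S6=30 ⇒ S5
S5: S6=38 ⇒ S6
NN route Depot → S4 → S3 → S1 → S2 → S5 → S6 → Depot costs 125.
Optimal: Depot → S5 → S2 → S3 → S4 → S1 → S6 → Depot costs 120 (by enumerating all 360 distinct tours).
Excess = 125 − 120 = 5.

5 blocks longer than the optimal tour.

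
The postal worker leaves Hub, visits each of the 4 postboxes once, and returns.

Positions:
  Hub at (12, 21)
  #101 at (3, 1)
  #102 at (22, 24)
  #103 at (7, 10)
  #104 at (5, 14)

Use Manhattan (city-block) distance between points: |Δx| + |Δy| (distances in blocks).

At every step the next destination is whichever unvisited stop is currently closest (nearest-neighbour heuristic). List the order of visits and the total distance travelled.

Total distance 88 blocks via the nearest-neighbour route Hub → #102 → #104 → #103 → #101 → Hub.

At Hub the remaining stops are #102 13, #104 14, #103 16, #101 29; go to #102.
At #102 the remaining stops are #104 27, #103 29, #101 42; go to #104.
At #104 the remaining stops are #103 6, #101 15; go to #103.
At #103 the remaining stops are #101 13; go to #101.
Return #101→Hub: 29.
Total = 13 + 27 + 6 + 13 + 29 = 88.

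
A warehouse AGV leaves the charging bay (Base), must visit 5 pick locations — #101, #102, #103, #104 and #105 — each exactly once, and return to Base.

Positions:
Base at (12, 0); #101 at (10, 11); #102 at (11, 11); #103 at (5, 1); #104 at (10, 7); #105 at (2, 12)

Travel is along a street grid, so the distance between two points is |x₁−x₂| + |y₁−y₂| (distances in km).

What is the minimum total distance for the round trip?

There are 60 distinct closed tours to check (reversals are equivalent).
Base - #101 - #102 - #103 - #104 - #105 - Base: 13+1+16+11+13+22 = 76
Base - #101 - #102 - #103 - #105 - #104 - Base: 13+1+16+14+13+9 = 66
Base - #101 - #102 - #104 - #103 - #105 - Base: 13+1+5+11+14+22 = 66
Base - #101 - #102 - #104 - #105 - #103 - Base: 13+1+5+13+14+8 = 54
Base - #101 - #102 - #105 - #103 - #104 - Base: 13+1+10+14+11+9 = 58
Base - #101 - #102 - #105 - #104 - #103 - Base: 13+1+10+13+11+8 = 56
Base - #101 - #103 - #102 - #104 - #105 - Base: 13+15+16+5+13+22 = 84
Base - #101 - #103 - #102 - #105 - #104 - Base: 13+15+16+10+13+9 = 76
Base - #101 - #103 - #104 - #102 - #105 - Base: 13+15+11+5+10+22 = 76
Base - #101 - #103 - #104 - #105 - #102 - Base: 13+15+11+13+10+12 = 74
Base - #101 - #103 - #105 - #102 - #104 - Base: 13+15+14+10+5+9 = 66
Base - #101 - #103 - #105 - #104 - #102 - Base: 13+15+14+13+5+12 = 72
Base - #101 - #104 - #102 - #103 - #105 - Base: 13+4+5+16+14+22 = 74
Base - #101 - #104 - #102 - #105 - #103 - Base: 13+4+5+10+14+8 = 54
… (46 more)
Base - #103 - #105 - #101 - #102 - #104 - Base: 8+14+9+1+5+9 = 46  ← best
The minimum is 46.
One optimal route: Base → #103 → #105 → #101 → #102 → #104 → Base (or its reverse).

46 km — the shortest possible round trip.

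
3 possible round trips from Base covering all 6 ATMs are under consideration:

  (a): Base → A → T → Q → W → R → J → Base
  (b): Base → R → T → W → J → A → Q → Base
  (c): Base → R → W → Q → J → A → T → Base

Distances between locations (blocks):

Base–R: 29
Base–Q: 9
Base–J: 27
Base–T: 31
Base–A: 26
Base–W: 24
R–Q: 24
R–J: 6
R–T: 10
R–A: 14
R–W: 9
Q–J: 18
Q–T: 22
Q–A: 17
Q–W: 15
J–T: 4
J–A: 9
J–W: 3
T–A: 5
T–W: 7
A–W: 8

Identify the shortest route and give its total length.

84 blocks — (b) is the shortest.

(a): 26 + 5 + 22 + 15 + 9 + 6 + 27 = 110
(b): 29 + 10 + 7 + 3 + 9 + 17 + 9 = 84
(c): 29 + 9 + 15 + 18 + 9 + 5 + 31 = 116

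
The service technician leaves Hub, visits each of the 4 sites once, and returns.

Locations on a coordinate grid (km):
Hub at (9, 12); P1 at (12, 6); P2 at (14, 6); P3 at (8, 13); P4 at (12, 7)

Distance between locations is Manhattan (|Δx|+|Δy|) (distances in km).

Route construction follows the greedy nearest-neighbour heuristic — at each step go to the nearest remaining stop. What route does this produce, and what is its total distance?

From Hub: distances to unvisited — P3=2, P4=8, P1=9, P2=11. Nearest is P3 (2).
From P3: distances to unvisited — P4=10, P1=11, P2=13. Nearest is P4 (10).
From P4: distances to unvisited — P1=1, P2=3. Nearest is P1 (1).
From P1: distances to unvisited — P2=2. Nearest is P2 (2).
Return P2→Hub: 11.
Total = 2 + 10 + 1 + 2 + 11 = 26.

Nearest-neighbour total = 26 km; route Hub → P3 → P4 → P1 → P2 → Hub.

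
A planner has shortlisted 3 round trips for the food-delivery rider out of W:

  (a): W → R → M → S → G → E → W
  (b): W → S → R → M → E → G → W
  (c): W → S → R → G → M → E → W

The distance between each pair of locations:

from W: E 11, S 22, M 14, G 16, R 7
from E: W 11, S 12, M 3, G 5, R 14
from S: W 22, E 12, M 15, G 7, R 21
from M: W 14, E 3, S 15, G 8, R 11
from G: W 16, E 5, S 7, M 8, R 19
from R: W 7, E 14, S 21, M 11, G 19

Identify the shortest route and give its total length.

Shortest is (a), total 56.

(a): 7 + 11 + 15 + 7 + 5 + 11 = 56
(b): 22 + 21 + 11 + 3 + 5 + 16 = 78
(c): 22 + 21 + 19 + 8 + 3 + 11 = 84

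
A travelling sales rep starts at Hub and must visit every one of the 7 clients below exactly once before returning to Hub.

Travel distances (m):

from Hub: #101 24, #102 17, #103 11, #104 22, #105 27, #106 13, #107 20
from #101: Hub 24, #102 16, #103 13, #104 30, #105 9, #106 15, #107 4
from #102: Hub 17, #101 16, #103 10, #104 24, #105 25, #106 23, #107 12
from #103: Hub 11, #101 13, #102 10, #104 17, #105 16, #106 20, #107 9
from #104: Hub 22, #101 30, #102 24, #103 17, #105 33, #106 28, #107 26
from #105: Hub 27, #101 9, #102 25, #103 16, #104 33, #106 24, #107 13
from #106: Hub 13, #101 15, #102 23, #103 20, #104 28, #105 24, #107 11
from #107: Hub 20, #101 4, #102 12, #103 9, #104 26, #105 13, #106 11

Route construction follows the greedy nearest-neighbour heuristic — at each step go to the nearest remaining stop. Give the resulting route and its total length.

At Hub the remaining stops are #103 11, #106 13, #102 17, #107 20, #104 22, #101 24, #105 27; go to #103.
At #103 the remaining stops are #107 9, #102 10, #101 13, #105 16, #104 17, #106 20; go to #107.
At #107 the remaining stops are #101 4, #106 11, #102 12, #105 13, #104 26; go to #101.
At #101 the remaining stops are #105 9, #106 15, #102 16, #104 30; go to #105.
At #105 the remaining stops are #106 24, #102 25, #104 33; go to #106.
At #106 the remaining stops are #102 23, #104 28; go to #102.
At #102 the remaining stops are #104 24; go to #104.
Return #104→Hub: 22.
Total = 11 + 9 + 4 + 9 + 24 + 23 + 24 + 22 = 126.

Total distance 126 m via the nearest-neighbour route Hub → #103 → #107 → #101 → #105 → #106 → #102 → #104 → Hub.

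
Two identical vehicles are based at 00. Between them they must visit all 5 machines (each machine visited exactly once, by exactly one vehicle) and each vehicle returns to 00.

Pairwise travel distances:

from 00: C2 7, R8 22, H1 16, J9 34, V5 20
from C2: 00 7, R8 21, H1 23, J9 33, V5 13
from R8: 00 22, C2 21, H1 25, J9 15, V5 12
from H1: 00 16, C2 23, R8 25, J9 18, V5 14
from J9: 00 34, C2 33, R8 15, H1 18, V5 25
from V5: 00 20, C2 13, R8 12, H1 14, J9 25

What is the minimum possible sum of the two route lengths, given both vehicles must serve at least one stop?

Minimum combined distance: 95.

Try each way of splitting the stops between the two vehicles (each non-empty) and, for each split, find the best tour for each vehicle:
  {C2} + {R8, H1, J9, V5}: 14 + 81 = 95
  {R8} + {C2, H1, J9, V5}: 44 + 79 = 123
  {C2, R8} + {H1, J9, V5}: 50 + 79 = 129
  {H1} + {C2, R8, J9, V5}: 32 + 81 = 113
  {C2, H1} + {R8, J9, V5}: 46 + 81 = 127
  {R8, H1} + {C2, J9, V5}: 63 + 79 = 142
  … (15 splits in total)
Best: vehicle 1 00 → C2 → 00 = 14; vehicle 2 00 → H1 → J9 → R8 → V5 → 00 = 81; combined 95.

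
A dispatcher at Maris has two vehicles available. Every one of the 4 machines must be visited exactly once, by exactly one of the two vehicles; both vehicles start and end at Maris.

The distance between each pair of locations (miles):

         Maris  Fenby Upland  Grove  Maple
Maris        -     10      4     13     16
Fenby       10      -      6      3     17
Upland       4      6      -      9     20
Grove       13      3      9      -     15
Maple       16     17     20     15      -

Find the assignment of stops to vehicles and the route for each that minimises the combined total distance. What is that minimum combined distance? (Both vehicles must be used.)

There are 2^3 − 1 = 7 ways to divide the 4 stops into two non-empty groups. For each, the best each vehicle can do is its own shortest tour through its group:
  {Fenby} + {Upland, Grove, Maple}: 20 + 44 = 64
  {Upland} + {Fenby, Grove, Maple}: 8 + 44 = 52
  {Fenby, Upland} + {Grove, Maple}: 20 + 44 = 64
  {Grove} + {Fenby, Upland, Maple}: 26 + 43 = 69
  {Fenby, Grove} + {Upland, Maple}: 26 + 40 = 66
  {Upland, Grove} + {Fenby, Maple}: 26 + 43 = 69
  … (7 splits in total)
Best: vehicle 1 Maris → Upland → Maris = 8; vehicle 2 Maris → Fenby → Grove → Maple → Maris = 44; combined 52.

Minimum combined distance: 52 miles.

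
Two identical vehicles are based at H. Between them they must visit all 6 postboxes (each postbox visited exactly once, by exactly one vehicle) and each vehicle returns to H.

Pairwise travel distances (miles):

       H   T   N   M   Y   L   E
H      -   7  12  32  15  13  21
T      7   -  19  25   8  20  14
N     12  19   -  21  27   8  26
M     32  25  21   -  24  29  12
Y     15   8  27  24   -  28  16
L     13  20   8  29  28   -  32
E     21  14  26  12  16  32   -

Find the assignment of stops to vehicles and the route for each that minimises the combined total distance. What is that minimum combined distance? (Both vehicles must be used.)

99 miles — the smallest possible combined total.

Check every non-empty split of the stops between the two vehicles; for each half take its own optimal tour:
  {T} + {N, M, Y, L, E}: 14 + 85 = 99
  {N} + {T, M, Y, L, E}: 24 + 85 = 109
  {T, N} + {M, Y, L, E}: 38 + 85 = 123
  {M} + {T, N, Y, L, E}: 64 + 78 = 142
  {T, M} + {N, Y, L, E}: 64 + 78 = 142
  {N, M} + {T, Y, L, E}: 65 + 76 = 141
  … (31 splits in total)
Best: vehicle 1 H → T → H = 14; vehicle 2 H → Y → E → M → N → L → H = 85; combined 99.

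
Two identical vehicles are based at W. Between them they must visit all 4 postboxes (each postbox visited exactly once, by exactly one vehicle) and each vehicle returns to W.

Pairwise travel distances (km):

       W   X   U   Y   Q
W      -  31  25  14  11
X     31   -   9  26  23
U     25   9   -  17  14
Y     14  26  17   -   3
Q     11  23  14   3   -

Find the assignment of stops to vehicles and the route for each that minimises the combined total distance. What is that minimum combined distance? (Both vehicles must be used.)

There are 2^3 − 1 = 7 ways to divide the 4 stops into two non-empty groups. For each, the best each vehicle can do is its own shortest tour through its group:
  {X} + {U, Y, Q}: 62 + 56 = 118
  {U} + {X, Y, Q}: 50 + 71 = 121
  {X, U} + {Y, Q}: 65 + 28 = 93
  {Y} + {X, U, Q}: 28 + 65 = 93
  {X, Y} + {U, Q}: 71 + 50 = 121
  {U, Y} + {X, Q}: 56 + 65 = 121
  … (7 splits in total)
Best: vehicle 1 W → X → U → W = 65; vehicle 2 W → Y → Q → W = 28; combined 93.

Minimum combined distance: 93 km.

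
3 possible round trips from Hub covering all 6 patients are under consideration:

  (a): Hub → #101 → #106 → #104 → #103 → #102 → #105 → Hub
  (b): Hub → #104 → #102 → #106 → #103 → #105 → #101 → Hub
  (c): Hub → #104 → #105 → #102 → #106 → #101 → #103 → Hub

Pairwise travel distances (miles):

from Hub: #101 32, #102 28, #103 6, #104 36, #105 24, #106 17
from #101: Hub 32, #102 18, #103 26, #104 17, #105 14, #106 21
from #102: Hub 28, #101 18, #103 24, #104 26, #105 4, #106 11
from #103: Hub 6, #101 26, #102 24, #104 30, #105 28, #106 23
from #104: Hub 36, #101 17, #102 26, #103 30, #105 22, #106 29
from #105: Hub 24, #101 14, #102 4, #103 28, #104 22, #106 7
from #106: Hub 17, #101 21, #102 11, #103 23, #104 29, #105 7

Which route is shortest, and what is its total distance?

(a): 32 + 21 + 29 + 30 + 24 + 4 + 24 = 164
(b): 36 + 26 + 11 + 23 + 28 + 14 + 32 = 170
(c): 36 + 22 + 4 + 11 + 21 + 26 + 6 = 126

Shortest is (c), total 126 miles.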